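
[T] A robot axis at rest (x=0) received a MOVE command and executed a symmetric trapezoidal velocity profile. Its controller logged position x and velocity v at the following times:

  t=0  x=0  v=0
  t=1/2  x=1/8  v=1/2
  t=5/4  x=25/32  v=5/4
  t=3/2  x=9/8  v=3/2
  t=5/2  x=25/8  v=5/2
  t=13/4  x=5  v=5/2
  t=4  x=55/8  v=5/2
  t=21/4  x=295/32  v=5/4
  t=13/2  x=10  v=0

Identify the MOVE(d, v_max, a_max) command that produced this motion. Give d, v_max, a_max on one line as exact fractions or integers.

final state: t=13/2, x=10, v=0 → d = 10
a_max = (1/2−0)/(1/2−0) = 1
max v = 5/2 over t∈[5/2,4] → v_max = 5/2
check: 5/2·(5/2+3/2) = 10 ✓

d=10 v_max=5/2 a_max=1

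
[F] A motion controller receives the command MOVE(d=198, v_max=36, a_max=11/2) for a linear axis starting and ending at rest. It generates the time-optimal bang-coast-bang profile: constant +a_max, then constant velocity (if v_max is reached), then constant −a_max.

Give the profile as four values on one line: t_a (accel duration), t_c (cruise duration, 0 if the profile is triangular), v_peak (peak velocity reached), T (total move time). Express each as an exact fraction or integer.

t_a=6 t_c=0 v_peak=33 T=12

v_max²/a_max = 36²/(11/2) = 2592/11
198 < 2592/11 so t_c = 0
v_peak = √(198·11/2) = √1089 = 33
t_a = 33/(11/2) = 6; t_c = 0
T = 2·6 = 12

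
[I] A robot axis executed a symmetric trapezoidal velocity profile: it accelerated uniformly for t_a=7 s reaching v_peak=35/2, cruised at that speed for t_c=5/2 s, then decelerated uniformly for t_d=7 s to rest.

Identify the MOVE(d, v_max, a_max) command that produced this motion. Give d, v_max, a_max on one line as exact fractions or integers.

a_max = (35/2)/7 = 5/2
d_a = ½·35/2·7 = 245/4; d_c = 35/2·5/2 = 175/4
d = 2·245/4 + 175/4 = 665/4
t_c = 5/2 > 0 so v_max = 35/2

d=665/4 v_max=35/2 a_max=5/2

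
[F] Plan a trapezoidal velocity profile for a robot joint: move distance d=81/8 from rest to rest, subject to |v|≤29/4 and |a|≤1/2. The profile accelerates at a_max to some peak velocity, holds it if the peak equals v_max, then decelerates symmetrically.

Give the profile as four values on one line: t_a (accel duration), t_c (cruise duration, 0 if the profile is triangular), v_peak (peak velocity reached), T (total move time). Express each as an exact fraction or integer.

(v_max)²/a_max = (29/4)²/(1/2) = 841/8
81/8 < 841/8 → triangular
v_peak = √(81/8·1/2) = √(81/16) = 9/4
t_a = (9/4)/(1/2) = 9/2; t_c = 0
T = 2·9/2 = 9

t_a=9/2 t_c=0 v_peak=9/4 T=9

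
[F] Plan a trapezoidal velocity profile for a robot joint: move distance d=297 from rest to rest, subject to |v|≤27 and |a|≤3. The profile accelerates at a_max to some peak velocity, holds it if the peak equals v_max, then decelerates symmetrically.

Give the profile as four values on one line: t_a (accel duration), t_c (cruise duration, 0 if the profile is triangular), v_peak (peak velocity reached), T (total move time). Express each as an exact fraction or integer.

v_max²/a_max = 27²/3 = 243
297 ≥ 243 → trapezoidal
t_a = 27/3 = 9; v_peak = 27
d_cruise = 297 − 243 = 54; t_c = 54/27 = 2
T = 2·9 + 2 = 20

t_a=9 t_c=2 v_peak=27 T=20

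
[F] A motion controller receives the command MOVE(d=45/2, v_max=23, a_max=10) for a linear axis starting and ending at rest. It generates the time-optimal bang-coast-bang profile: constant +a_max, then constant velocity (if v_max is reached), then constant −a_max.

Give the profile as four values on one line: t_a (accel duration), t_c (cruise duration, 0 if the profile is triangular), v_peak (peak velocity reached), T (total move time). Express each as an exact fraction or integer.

t_a=3/2 t_c=0 v_peak=15 T=3

vₘ²/aₘ = 23²/10 = 529/10
45/2 < 529/10 ⇒ no cruise
v_peak = √(45/2·10) = √225 = 15
t_a = 15/10 = 3/2; t_c = 0
T = 2·3/2 = 3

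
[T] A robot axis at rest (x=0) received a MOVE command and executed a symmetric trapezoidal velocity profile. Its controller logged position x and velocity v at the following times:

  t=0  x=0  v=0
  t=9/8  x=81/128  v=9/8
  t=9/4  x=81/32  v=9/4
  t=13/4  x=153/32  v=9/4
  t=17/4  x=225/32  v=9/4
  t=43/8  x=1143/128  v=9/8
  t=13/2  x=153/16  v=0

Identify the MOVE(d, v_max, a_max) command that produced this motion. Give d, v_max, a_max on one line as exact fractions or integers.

final state: t=13/2, x=153/16, v=0 → d = 153/16
a_max = (9/8−0)/(9/8−0) = 1
max v = 9/4 over t∈[9/4,17/4] → v_max = 9/4
check: 9/4·(9/4+2) = 153/16 ✓

d=153/16 v_max=9/4 a_max=1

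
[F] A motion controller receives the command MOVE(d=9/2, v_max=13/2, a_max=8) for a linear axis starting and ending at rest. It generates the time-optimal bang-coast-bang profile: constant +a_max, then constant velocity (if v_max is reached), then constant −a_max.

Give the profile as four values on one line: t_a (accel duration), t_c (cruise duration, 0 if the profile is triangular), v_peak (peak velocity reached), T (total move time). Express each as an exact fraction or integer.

t_a=3/4 t_c=0 v_peak=6 T=3/2

vₘ²/aₘ = (13/2)²/8 = 169/32
9/2 < 169/32 → triangular
v_peak = √(9/2·8) = √36 = 6
t_a = 6/8 = 3/4; t_c = 0
T = 2·3/4 = 3/2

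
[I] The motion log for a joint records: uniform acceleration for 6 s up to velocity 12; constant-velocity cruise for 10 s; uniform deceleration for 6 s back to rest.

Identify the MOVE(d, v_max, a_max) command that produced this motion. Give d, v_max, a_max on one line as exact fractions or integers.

a_max = 12/6 = 2
d_a = ½·12·6 = 36; d_c = 12·10 = 120
d = 2·36 + 120 = 192
t_c = 10 > 0 so v_max = 12

d=192 v_max=12 a_max=2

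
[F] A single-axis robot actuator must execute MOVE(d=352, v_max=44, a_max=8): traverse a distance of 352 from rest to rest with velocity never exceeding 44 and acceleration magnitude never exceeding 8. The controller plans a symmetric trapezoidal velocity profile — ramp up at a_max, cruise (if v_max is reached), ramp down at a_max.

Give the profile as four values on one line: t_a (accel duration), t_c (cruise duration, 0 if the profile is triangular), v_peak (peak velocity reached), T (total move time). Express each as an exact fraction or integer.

(v_max)²/a_max = 44²/8 = 242
352 ≥ 242 → trapezoidal
t_a = 44/8 = 11/2; v_peak = 44
d_cruise = 352 − 242 = 110; t_c = 110/44 = 5/2
T = 2·11/2 + 5/2 = 27/2

t_a=11/2 t_c=5/2 v_peak=44 T=27/2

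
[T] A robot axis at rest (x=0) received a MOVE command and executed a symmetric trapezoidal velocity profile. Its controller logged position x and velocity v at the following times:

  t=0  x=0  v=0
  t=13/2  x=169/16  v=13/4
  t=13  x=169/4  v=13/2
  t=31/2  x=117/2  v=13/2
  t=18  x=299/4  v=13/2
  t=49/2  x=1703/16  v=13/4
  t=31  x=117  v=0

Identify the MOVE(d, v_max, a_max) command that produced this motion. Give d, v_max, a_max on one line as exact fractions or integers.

final state: t=31, x=117, v=0 → d = 117
a_max = (13/4−0)/(13/2−0) = 1/2
max v = 13/2 over t∈[13,18] → v_max = 13/2
check: 13/2·(13+5) = 117 ✓

d=117 v_max=13/2 a_max=1/2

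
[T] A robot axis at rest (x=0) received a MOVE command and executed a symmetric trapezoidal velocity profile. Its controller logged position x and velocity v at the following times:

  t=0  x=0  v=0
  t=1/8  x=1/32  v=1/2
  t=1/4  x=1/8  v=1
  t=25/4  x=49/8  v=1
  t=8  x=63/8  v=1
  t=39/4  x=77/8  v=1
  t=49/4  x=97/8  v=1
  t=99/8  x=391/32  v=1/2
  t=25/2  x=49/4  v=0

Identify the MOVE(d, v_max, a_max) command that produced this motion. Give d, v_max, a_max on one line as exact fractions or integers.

final state: t=25/2, x=49/4, v=0 → d = 49/4
a_max = (1/2−0)/(1/8−0) = 4
max v = 1 over t∈[1/4,49/4] → v_max = 1
check: 1·(1/4+12) = 49/4 ✓

d=49/4 v_max=1 a_max=4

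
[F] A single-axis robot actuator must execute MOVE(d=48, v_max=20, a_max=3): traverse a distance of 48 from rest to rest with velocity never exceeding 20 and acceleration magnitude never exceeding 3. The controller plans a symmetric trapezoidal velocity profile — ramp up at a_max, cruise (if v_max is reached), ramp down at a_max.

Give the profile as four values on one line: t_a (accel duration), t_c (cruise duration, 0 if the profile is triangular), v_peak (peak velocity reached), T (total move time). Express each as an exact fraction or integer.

v_max²/a_max = 20²/3 = 400/3
48 < 400/3 ⇒ no cruise
v_peak = √(48·3) = √144 = 12
t_a = 12/3 = 4; t_c = 0
T = 2·4 = 8

t_a=4 t_c=0 v_peak=12 T=8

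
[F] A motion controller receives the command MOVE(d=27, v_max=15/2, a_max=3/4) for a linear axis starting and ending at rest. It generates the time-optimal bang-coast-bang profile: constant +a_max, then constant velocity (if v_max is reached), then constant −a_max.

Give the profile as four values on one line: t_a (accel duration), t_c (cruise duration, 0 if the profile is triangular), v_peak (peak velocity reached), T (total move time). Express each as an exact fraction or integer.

(v_max)²/a_max = (15/2)²/(3/4) = 75
27 < 75 so t_c = 0
v_peak = √(27·3/4) = √(81/4) = 9/2
t_a = (9/2)/(3/4) = 6; t_c = 0
T = 2·6 = 12

t_a=6 t_c=0 v_peak=9/2 T=12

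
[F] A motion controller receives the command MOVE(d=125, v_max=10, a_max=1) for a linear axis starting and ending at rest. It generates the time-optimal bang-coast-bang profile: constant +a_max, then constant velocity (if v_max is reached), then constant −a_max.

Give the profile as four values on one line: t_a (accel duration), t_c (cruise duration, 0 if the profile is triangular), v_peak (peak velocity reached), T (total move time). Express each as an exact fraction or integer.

t_a=10 t_c=5/2 v_peak=10 T=45/2

(v_max)²/a_max = 10²/1 = 100
125 ≥ 100 → trapezoidal
t_a = 10/1 = 10; v_peak = 10
d_cruise = 125 − 100 = 25; t_c = 25/10 = 5/2
T = 2·10 + 5/2 = 45/2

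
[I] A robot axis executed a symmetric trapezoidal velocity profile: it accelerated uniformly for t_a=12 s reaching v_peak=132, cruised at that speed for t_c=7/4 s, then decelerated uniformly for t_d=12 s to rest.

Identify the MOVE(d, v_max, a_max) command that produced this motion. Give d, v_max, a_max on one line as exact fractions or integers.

d=1815 v_max=132 a_max=11

a_max = 132/12 = 11
d_a = ½·132·12 = 792; d_c = 132·7/4 = 231
d = 2·792 + 231 = 1815
t_c = 7/4 > 0 → v_max = v_peak = 132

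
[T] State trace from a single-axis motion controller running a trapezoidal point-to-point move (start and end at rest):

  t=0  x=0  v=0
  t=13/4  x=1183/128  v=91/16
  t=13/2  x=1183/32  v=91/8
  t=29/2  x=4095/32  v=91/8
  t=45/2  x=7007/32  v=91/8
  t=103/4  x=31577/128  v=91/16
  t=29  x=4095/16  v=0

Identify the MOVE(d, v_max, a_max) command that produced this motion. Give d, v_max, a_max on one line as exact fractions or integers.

d=4095/16 v_max=91/8 a_max=7/4

final state: t=29, x=4095/16, v=0 → d = 4095/16
a_max = (91/16−0)/(13/4−0) = 7/4
max v = 91/8 over t∈[13/2,45/2] → v_max = 91/8
check: 91/8·(13/2+16) = 4095/16 ✓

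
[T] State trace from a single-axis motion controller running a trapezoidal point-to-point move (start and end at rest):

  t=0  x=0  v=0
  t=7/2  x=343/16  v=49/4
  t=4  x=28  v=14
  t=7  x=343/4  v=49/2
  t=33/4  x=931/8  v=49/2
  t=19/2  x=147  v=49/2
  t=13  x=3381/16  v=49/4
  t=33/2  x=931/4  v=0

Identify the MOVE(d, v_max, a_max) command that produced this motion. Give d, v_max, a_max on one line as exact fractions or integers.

final state: t=33/2, x=931/4, v=0 → d = 931/4
a_max = (49/4−0)/(7/2−0) = 7/2
max v = 49/2 over t∈[7,19/2] → v_max = 49/2
check: 49/2·(7+5/2) = 931/4 ✓

d=931/4 v_max=49/2 a_max=7/2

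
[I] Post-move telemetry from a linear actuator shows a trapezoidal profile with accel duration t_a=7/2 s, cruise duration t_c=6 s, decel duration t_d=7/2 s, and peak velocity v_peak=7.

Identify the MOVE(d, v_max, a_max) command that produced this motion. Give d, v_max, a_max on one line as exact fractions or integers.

d=133/2 v_max=7 a_max=2

a_max = 7/(7/2) = 2
d_a = ½·7·7/2 = 49/4; d_c = 7·6 = 42
d = 2·49/4 + 42 = 133/2
t_c = 6 > 0 ⇒ limit active, v_max = 7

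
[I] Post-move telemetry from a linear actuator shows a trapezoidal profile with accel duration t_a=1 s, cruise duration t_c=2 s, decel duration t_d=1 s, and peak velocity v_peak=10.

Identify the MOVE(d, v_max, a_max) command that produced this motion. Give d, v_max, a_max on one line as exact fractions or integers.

a_max = 10/1 = 10
d_a = ½·10·1 = 5; d_c = 10·2 = 20
d = 2·5 + 20 = 30
t_c = 2 > 0 so v_max = 10

d=30 v_max=10 a_max=10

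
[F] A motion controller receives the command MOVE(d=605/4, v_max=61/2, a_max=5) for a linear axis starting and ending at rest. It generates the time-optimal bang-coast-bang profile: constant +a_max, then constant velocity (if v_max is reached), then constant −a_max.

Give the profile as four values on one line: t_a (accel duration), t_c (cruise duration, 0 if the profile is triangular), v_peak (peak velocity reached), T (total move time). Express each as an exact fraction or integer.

t_a=11/2 t_c=0 v_peak=55/2 T=11

vₘ²/aₘ = (61/2)²/5 = 3721/20
605/4 < 3721/20 → triangular
v_peak = √(605/4·5) = √(3025/4) = 55/2
t_a = (55/2)/5 = 11/2; t_c = 0
T = 2·11/2 = 11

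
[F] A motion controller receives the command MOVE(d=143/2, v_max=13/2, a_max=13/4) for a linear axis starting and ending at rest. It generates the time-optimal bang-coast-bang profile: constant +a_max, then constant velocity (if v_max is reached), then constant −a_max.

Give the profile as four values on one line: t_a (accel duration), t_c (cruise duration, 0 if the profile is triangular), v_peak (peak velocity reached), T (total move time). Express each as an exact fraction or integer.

(v_max)²/a_max = (13/2)²/(13/4) = 13
143/2 ≥ 13 so v_max reached
t_a = (13/2)/(13/4) = 2; v_peak = 13/2
d_cruise = 143/2 − 13 = 117/2; t_c = (117/2)/(13/2) = 9
T = 2·2 + 9 = 13

t_a=2 t_c=9 v_peak=13/2 T=13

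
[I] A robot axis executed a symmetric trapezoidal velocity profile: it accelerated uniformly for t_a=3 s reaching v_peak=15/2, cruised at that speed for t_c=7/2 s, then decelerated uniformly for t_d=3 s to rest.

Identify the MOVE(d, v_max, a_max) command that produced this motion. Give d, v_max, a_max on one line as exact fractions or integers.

a_max = (15/2)/3 = 5/2
d_a = ½·15/2·3 = 45/4; d_c = 15/2·7/2 = 105/4
d = 2·45/4 + 105/4 = 195/4
t_c = 7/2 > 0 → v_max = v_peak = 15/2

d=195/4 v_max=15/2 a_max=5/2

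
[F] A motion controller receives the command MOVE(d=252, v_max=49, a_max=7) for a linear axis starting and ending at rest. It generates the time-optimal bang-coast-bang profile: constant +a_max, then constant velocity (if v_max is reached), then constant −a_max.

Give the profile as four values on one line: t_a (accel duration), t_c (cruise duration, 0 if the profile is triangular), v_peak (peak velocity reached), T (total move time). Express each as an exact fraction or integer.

t_a=6 t_c=0 v_peak=42 T=12

v_max²/a_max = 49²/7 = 343
252 < 343 ⇒ no cruise
v_peak = √(252·7) = √1764 = 42
t_a = 42/7 = 6; t_c = 0
T = 2·6 = 12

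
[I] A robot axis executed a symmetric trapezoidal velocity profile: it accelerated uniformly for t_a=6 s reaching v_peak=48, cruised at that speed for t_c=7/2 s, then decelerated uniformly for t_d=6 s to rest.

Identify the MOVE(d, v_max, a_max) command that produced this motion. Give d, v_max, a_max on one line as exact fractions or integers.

d=456 v_max=48 a_max=8

a_max = 48/6 = 8
d_a = ½·48·6 = 144; d_c = 48·7/2 = 168
d = 2·144 + 168 = 456
t_c = 7/2 > 0 so v_max = 48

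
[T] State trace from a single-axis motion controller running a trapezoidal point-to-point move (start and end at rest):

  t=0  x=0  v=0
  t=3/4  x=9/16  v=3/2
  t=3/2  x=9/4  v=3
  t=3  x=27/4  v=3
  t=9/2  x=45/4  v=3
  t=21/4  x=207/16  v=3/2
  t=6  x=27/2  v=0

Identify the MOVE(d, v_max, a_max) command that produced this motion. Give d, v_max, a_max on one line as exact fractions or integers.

final state: t=6, x=27/2, v=0 → d = 27/2
a_max = (3/2−0)/(3/4−0) = 2
max v = 3 over t∈[3/2,9/2] → v_max = 3
check: 3·(3/2+3) = 27/2 ✓

d=27/2 v_max=3 a_max=2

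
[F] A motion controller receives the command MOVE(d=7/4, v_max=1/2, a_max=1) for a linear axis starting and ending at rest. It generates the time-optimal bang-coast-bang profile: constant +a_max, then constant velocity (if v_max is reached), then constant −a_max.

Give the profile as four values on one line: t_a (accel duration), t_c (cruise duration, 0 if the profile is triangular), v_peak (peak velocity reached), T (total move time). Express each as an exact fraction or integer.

t_a=1/2 t_c=3 v_peak=1/2 T=4

(v_max)²/a_max = (1/2)²/1 = 1/4
7/4 ≥ 1/4 → trapezoidal
t_a = (1/2)/1 = 1/2; v_peak = 1/2
d_cruise = 7/4 − 1/4 = 3/2; t_c = (3/2)/(1/2) = 3
T = 2·1/2 + 3 = 4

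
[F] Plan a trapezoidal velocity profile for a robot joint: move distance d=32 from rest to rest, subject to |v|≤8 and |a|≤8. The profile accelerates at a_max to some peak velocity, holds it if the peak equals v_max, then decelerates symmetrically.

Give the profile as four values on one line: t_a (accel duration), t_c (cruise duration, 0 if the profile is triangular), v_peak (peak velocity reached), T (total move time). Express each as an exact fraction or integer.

(v_max)²/a_max = 8²/8 = 8
32 ≥ 8 ⇒ cruise phase
t_a = 8/8 = 1; v_peak = 8
d_cruise = 32 − 8 = 24; t_c = 24/8 = 3
T = 2·1 + 3 = 5

t_a=1 t_c=3 v_peak=8 T=5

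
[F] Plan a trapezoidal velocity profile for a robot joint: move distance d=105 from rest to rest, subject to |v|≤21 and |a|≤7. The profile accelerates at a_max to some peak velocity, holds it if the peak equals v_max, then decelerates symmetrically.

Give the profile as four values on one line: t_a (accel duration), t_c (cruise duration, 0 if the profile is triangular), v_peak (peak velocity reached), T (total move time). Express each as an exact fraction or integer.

t_a=3 t_c=2 v_peak=21 T=8

v_max²/a_max = 21²/7 = 63
105 ≥ 63 → trapezoidal
t_a = 21/7 = 3; v_peak = 21
d_cruise = 105 − 63 = 42; t_c = 42/21 = 2
T = 2·3 + 2 = 8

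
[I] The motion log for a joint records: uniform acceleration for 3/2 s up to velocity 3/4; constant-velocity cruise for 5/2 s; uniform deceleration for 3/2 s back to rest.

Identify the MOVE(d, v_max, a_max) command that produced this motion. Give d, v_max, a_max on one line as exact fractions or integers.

a_max = (3/4)/(3/2) = 1/2
d_a = ½·3/4·3/2 = 9/16; d_c = 3/4·5/2 = 15/8
d = 2·9/16 + 15/8 = 3
t_c = 5/2 > 0 ⇒ limit active, v_max = 3/4

d=3 v_max=3/4 a_max=1/2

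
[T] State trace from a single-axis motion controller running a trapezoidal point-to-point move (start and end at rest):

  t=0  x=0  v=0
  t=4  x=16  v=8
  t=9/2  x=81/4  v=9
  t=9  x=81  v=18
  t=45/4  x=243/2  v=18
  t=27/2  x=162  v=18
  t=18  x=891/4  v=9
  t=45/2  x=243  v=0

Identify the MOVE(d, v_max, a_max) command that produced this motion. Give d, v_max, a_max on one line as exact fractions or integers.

d=243 v_max=18 a_max=2

final state: t=45/2, x=243, v=0 → d = 243
a_max = (8−0)/(4−0) = 2
max v = 18 over t∈[9,27/2] → v_max = 18
check: 18·(9+9/2) = 243 ✓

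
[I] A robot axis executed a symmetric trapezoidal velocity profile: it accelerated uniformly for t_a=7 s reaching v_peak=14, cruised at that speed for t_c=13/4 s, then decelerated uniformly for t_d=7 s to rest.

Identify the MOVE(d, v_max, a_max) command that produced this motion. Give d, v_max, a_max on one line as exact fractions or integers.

a_max = 14/7 = 2
d_a = ½·14·7 = 49; d_c = 14·13/4 = 91/2
d = 2·49 + 91/2 = 287/2
t_c = 13/4 > 0 ⇒ limit active, v_max = 14

d=287/2 v_max=14 a_max=2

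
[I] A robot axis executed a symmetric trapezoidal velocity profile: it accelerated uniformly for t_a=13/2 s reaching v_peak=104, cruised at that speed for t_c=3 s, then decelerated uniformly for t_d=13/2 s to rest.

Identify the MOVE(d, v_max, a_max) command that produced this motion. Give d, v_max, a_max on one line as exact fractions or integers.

a_max = 104/(13/2) = 16
d_a = ½·104·13/2 = 338; d_c = 104·3 = 312
d = 2·338 + 312 = 988
t_c = 3 > 0 → v_max = v_peak = 104

d=988 v_max=104 a_max=16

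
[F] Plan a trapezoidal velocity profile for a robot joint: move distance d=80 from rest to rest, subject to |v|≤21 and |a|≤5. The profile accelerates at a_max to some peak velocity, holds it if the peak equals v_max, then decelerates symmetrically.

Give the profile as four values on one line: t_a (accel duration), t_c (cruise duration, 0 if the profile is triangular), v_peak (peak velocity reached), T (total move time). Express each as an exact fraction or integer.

(v_max)²/a_max = 21²/5 = 441/5
80 < 441/5 so t_c = 0
v_peak = √(80·5) = √400 = 20
t_a = 20/5 = 4; t_c = 0
T = 2·4 = 8

t_a=4 t_c=0 v_peak=20 T=8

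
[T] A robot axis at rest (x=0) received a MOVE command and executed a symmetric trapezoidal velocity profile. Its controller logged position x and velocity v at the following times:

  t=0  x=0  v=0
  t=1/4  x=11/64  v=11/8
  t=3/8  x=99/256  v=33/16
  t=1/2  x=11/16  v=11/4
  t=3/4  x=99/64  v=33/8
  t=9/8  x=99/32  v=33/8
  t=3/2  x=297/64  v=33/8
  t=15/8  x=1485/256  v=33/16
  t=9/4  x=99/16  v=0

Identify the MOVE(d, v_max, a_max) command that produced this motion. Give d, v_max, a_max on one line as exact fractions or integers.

d=99/16 v_max=33/8 a_max=11/2

final state: t=9/4, x=99/16, v=0 → d = 99/16
a_max = (11/8−0)/(1/4−0) = 11/2
max v = 33/8 over t∈[3/4,3/2] → v_max = 33/8
check: 33/8·(3/4+3/4) = 99/16 ✓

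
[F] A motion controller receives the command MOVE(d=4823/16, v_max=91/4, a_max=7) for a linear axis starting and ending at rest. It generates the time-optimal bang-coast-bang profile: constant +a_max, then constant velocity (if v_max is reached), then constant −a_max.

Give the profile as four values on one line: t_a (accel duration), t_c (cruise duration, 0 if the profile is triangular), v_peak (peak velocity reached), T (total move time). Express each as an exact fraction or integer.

v_max²/a_max = (91/4)²/7 = 1183/16
4823/16 ≥ 1183/16 so v_max reached
t_a = (91/4)/7 = 13/4; v_peak = 91/4
d_cruise = 4823/16 − 1183/16 = 455/2; t_c = (455/2)/(91/4) = 10
T = 2·13/4 + 10 = 33/2

t_a=13/4 t_c=10 v_peak=91/4 T=33/2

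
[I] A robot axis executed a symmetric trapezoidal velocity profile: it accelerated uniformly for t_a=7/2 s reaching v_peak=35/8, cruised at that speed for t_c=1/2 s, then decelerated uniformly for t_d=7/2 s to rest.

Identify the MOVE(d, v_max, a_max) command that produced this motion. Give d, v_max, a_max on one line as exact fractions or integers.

a_max = (35/8)/(7/2) = 5/4
d_a = ½·35/8·7/2 = 245/32; d_c = 35/8·1/2 = 35/16
d = 2·245/32 + 35/16 = 35/2
t_c = 1/2 > 0 ⇒ limit active, v_max = 35/8

d=35/2 v_max=35/8 a_max=5/4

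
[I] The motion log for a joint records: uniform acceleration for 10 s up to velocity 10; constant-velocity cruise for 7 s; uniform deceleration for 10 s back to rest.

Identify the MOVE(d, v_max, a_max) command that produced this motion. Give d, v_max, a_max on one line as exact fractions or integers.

a_max = 10/10 = 1
d_a = ½·10·10 = 50; d_c = 10·7 = 70
d = 2·50 + 70 = 170
t_c = 7 > 0 → v_max = v_peak = 10

d=170 v_max=10 a_max=1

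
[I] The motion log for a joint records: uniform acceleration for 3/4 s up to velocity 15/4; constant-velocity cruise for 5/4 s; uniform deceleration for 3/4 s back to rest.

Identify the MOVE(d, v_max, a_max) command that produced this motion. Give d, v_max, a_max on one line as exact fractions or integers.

a_max = (15/4)/(3/4) = 5
d_a = ½·15/4·3/4 = 45/32; d_c = 15/4·5/4 = 75/16
d = 2·45/32 + 75/16 = 15/2
t_c = 5/4 > 0 so v_max = 15/4

d=15/2 v_max=15/4 a_max=5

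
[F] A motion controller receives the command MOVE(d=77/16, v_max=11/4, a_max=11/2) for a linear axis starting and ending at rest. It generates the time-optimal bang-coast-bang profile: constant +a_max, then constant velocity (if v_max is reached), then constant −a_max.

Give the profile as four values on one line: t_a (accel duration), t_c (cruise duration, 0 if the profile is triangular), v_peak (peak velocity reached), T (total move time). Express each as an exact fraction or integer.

v_max²/a_max = (11/4)²/(11/2) = 11/8
77/16 ≥ 11/8 → trapezoidal
t_a = (11/4)/(11/2) = 1/2; v_peak = 11/4
d_cruise = 77/16 − 11/8 = 55/16; t_c = (55/16)/(11/4) = 5/4
T = 2·1/2 + 5/4 = 9/4

t_a=1/2 t_c=5/4 v_peak=11/4 T=9/4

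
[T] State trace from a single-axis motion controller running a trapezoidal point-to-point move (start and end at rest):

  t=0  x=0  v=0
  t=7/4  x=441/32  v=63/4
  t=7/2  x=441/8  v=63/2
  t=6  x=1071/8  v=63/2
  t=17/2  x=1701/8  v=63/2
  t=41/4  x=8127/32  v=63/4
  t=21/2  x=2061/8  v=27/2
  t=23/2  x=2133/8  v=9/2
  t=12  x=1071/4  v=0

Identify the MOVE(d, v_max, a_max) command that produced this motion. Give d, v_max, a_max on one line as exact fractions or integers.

d=1071/4 v_max=63/2 a_max=9

final state: t=12, x=1071/4, v=0 → d = 1071/4
a_max = (63/4−0)/(7/4−0) = 9
max v = 63/2 over t∈[7/2,17/2] → v_max = 63/2
check: 63/2·(7/2+5) = 1071/4 ✓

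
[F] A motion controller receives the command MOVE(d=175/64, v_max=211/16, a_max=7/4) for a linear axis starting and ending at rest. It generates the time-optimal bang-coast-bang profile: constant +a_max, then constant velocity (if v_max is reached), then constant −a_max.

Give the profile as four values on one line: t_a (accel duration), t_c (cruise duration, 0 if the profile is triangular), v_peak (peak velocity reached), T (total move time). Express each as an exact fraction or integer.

v_max²/a_max = (211/16)²/(7/4) = 44521/448
175/64 < 44521/448 ⇒ no cruise
v_peak = √(175/64·7/4) = √(1225/256) = 35/16
t_a = (35/16)/(7/4) = 5/4; t_c = 0
T = 2·5/4 = 5/2

t_a=5/4 t_c=0 v_peak=35/16 T=5/2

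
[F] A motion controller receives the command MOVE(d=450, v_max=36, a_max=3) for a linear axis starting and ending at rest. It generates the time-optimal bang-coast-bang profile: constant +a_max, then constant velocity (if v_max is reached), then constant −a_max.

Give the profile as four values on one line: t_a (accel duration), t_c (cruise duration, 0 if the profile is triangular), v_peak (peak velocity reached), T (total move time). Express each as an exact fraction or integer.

t_a=12 t_c=1/2 v_peak=36 T=49/2

vₘ²/aₘ = 36²/3 = 432
450 ≥ 432 ⇒ cruise phase
t_a = 36/3 = 12; v_peak = 36
d_cruise = 450 − 432 = 18; t_c = 18/36 = 1/2
T = 2·12 + 1/2 = 49/2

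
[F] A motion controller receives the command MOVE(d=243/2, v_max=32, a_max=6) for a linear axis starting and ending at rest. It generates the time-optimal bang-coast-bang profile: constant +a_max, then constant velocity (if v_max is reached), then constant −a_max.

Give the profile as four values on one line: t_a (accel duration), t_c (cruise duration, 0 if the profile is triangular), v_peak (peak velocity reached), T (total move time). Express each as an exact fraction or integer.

t_a=9/2 t_c=0 v_peak=27 T=9

v_max²/a_max = 32²/6 = 512/3
243/2 < 512/3 so t_c = 0
v_peak = √(243/2·6) = √729 = 27
t_a = 27/6 = 9/2; t_c = 0
T = 2·9/2 = 9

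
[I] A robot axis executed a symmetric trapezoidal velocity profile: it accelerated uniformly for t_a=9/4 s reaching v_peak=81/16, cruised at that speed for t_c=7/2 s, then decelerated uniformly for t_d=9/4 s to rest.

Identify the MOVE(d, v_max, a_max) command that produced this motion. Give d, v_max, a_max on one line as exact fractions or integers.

d=1863/64 v_max=81/16 a_max=9/4

a_max = (81/16)/(9/4) = 9/4
d_a = ½·81/16·9/4 = 729/128; d_c = 81/16·7/2 = 567/32
d = 2·729/128 + 567/32 = 1863/64
t_c = 7/2 > 0 ⇒ limit active, v_max = 81/16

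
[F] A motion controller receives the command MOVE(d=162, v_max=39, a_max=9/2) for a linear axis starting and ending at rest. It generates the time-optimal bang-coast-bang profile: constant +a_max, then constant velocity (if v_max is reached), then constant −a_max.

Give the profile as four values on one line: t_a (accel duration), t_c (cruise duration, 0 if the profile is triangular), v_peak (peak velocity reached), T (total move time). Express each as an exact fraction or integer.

vₘ²/aₘ = 39²/(9/2) = 338
162 < 338 ⇒ no cruise
v_peak = √(162·9/2) = √729 = 27
t_a = 27/(9/2) = 6; t_c = 0
T = 2·6 = 12

t_a=6 t_c=0 v_peak=27 T=12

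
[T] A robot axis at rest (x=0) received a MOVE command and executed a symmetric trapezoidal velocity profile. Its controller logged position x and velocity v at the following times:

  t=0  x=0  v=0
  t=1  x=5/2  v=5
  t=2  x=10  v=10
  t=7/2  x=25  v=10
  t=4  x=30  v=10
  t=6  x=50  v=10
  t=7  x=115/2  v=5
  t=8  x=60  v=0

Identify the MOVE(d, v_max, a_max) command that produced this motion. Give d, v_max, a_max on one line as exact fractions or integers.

d=60 v_max=10 a_max=5

final state: t=8, x=60, v=0 → d = 60
a_max = (5−0)/(1−0) = 5
max v = 10 over t∈[2,6] → v_max = 10
check: 10·(2+4) = 60 ✓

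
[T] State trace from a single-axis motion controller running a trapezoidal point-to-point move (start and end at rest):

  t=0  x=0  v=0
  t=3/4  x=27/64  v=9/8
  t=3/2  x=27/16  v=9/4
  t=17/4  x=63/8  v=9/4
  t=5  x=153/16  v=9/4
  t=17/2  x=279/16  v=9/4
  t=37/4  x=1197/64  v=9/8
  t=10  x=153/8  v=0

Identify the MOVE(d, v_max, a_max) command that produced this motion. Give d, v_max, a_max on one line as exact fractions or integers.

d=153/8 v_max=9/4 a_max=3/2

final state: t=10, x=153/8, v=0 → d = 153/8
a_max = (9/8−0)/(3/4−0) = 3/2
max v = 9/4 over t∈[3/2,17/2] → v_max = 9/4
check: 9/4·(3/2+7) = 153/8 ✓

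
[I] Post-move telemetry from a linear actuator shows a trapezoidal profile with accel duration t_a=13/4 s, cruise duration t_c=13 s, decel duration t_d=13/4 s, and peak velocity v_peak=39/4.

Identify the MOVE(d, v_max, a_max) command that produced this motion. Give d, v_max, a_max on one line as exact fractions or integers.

d=2535/16 v_max=39/4 a_max=3

a_max = (39/4)/(13/4) = 3
d_a = ½·39/4·13/4 = 507/32; d_c = 39/4·13 = 507/4
d = 2·507/32 + 507/4 = 2535/16
t_c = 13 > 0 so v_max = 39/4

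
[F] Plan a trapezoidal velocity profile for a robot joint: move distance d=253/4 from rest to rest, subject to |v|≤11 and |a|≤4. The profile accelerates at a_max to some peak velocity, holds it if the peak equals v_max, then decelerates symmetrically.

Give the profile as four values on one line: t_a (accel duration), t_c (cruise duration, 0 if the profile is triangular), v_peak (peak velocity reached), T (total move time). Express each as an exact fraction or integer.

t_a=11/4 t_c=3 v_peak=11 T=17/2

(v_max)²/a_max = 11²/4 = 121/4
253/4 ≥ 121/4 ⇒ cruise phase
t_a = 11/4; v_peak = 11
d_cruise = 253/4 − 121/4 = 33; t_c = 33/11 = 3
T = 2·11/4 + 3 = 17/2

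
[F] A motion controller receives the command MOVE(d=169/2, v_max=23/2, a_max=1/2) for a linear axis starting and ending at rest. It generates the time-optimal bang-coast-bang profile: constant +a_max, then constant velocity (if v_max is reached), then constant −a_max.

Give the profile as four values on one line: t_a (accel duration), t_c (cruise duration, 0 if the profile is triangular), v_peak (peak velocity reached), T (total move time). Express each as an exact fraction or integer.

t_a=13 t_c=0 v_peak=13/2 T=26

vₘ²/aₘ = (23/2)²/(1/2) = 529/2
169/2 < 529/2 ⇒ no cruise
v_peak = √(169/2·1/2) = √(169/4) = 13/2
t_a = (13/2)/(1/2) = 13; t_c = 0
T = 2·13 = 26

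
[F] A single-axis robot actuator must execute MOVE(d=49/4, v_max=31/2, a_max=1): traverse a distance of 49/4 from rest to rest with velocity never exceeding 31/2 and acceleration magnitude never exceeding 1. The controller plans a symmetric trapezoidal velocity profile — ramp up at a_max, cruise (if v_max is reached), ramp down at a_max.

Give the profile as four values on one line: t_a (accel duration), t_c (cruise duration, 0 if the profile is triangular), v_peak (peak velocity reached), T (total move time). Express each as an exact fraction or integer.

t_a=7/2 t_c=0 v_peak=7/2 T=7

vₘ²/aₘ = (31/2)²/1 = 961/4
49/4 < 961/4 ⇒ no cruise
v_peak = √(49/4·1) = √(49/4) = 7/2
t_a = (7/2)/1 = 7/2; t_c = 0
T = 2·7/2 = 7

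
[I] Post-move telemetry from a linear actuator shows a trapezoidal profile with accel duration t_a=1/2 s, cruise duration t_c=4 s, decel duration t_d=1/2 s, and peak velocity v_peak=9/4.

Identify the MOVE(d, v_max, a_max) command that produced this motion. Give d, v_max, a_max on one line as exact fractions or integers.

d=81/8 v_max=9/4 a_max=9/2

a_max = (9/4)/(1/2) = 9/2
d_a = ½·9/4·1/2 = 9/16; d_c = 9/4·4 = 9
d = 2·9/16 + 9 = 81/8
t_c = 4 > 0 so v_max = 9/4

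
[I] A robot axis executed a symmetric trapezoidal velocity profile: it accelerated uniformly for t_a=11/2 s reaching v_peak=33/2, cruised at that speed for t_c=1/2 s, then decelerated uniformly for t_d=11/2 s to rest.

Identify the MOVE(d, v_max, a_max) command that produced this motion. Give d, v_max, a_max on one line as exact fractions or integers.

a_max = (33/2)/(11/2) = 3
d_a = ½·33/2·11/2 = 363/8; d_c = 33/2·1/2 = 33/4
d = 2·363/8 + 33/4 = 99
t_c = 1/2 > 0 ⇒ limit active, v_max = 33/2

d=99 v_max=33/2 a_max=3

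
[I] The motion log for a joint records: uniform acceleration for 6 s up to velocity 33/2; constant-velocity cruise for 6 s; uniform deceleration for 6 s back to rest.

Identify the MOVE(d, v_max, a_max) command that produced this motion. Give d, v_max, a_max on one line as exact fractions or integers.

a_max = (33/2)/6 = 11/4
d_a = ½·33/2·6 = 99/2; d_c = 33/2·6 = 99
d = 2·99/2 + 99 = 198
t_c = 6 > 0 ⇒ limit active, v_max = 33/2

d=198 v_max=33/2 a_max=11/4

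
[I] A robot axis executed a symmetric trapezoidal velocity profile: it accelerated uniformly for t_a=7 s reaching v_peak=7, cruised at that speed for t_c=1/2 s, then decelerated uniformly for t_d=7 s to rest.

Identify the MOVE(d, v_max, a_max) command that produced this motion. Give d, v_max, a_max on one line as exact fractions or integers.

a_max = 7/7 = 1
d_a = ½·7·7 = 49/2; d_c = 7·1/2 = 7/2
d = 2·49/2 + 7/2 = 105/2
t_c = 1/2 > 0 so v_max = 7

d=105/2 v_max=7 a_max=1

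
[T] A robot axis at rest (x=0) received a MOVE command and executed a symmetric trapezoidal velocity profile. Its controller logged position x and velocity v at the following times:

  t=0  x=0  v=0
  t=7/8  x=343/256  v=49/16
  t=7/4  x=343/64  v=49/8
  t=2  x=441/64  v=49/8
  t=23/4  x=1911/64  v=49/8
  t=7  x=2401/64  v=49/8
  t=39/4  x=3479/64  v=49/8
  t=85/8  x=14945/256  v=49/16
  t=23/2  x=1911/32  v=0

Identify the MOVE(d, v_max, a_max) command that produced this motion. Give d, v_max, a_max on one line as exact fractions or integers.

final state: t=23/2, x=1911/32, v=0 → d = 1911/32
a_max = (49/16−0)/(7/8−0) = 7/2
max v = 49/8 over t∈[7/4,39/4] → v_max = 49/8
check: 49/8·(7/4+8) = 1911/32 ✓

d=1911/32 v_max=49/8 a_max=7/2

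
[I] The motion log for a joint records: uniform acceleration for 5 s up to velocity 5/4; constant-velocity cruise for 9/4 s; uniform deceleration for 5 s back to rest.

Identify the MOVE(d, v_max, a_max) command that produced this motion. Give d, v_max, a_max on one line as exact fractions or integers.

a_max = (5/4)/5 = 1/4
d_a = ½·5/4·5 = 25/8; d_c = 5/4·9/4 = 45/16
d = 2·25/8 + 45/16 = 145/16
t_c = 9/4 > 0 ⇒ limit active, v_max = 5/4

d=145/16 v_max=5/4 a_max=1/4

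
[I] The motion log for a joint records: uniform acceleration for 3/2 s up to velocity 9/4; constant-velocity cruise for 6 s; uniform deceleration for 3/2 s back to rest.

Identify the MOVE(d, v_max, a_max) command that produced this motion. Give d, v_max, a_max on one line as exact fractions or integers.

a_max = (9/4)/(3/2) = 3/2
d_a = ½·9/4·3/2 = 27/16; d_c = 9/4·6 = 27/2
d = 2·27/16 + 27/2 = 135/8
t_c = 6 > 0 ⇒ limit active, v_max = 9/4

d=135/8 v_max=9/4 a_max=3/2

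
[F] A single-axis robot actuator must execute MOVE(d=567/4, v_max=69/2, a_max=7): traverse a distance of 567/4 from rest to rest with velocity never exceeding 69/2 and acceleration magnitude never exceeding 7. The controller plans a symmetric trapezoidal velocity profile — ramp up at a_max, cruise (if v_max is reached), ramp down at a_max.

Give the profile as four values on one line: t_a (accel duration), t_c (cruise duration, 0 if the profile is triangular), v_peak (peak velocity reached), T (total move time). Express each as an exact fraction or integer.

t_a=9/2 t_c=0 v_peak=63/2 T=9

(v_max)²/a_max = (69/2)²/7 = 4761/28
567/4 < 4761/28 so t_c = 0
v_peak = √(567/4·7) = √(3969/4) = 63/2
t_a = (63/2)/7 = 9/2; t_c = 0
T = 2·9/2 = 9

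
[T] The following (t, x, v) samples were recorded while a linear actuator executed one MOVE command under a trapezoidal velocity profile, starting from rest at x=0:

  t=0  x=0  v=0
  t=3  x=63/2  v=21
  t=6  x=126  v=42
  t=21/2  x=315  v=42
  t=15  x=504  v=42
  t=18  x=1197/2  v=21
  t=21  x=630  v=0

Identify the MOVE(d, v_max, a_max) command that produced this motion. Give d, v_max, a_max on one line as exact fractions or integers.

final state: t=21, x=630, v=0 → d = 630
a_max = (21−0)/(3−0) = 7
max v = 42 over t∈[6,15] → v_max = 42
check: 42·(6+9) = 630 ✓

d=630 v_max=42 a_max=7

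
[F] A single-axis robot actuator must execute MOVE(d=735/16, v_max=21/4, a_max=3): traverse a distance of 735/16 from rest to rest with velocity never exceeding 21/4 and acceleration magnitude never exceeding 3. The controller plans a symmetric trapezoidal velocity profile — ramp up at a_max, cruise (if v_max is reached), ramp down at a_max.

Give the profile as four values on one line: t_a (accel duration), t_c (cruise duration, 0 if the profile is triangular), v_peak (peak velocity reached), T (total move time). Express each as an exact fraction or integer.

t_a=7/4 t_c=7 v_peak=21/4 T=21/2

(v_max)²/a_max = (21/4)²/3 = 147/16
735/16 ≥ 147/16 → trapezoidal
t_a = (21/4)/3 = 7/4; v_peak = 21/4
d_cruise = 735/16 − 147/16 = 147/4; t_c = (147/4)/(21/4) = 7
T = 2·7/4 + 7 = 21/2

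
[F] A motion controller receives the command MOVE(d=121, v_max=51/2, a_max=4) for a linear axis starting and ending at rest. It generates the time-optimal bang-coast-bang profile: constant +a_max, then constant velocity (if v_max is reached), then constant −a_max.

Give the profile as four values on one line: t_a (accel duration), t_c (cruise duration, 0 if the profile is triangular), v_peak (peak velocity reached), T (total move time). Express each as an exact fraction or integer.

(v_max)²/a_max = (51/2)²/4 = 2601/16
121 < 2601/16 so t_c = 0
v_peak = √(121·4) = √484 = 22
t_a = 22/4 = 11/2; t_c = 0
T = 2·11/2 = 11

t_a=11/2 t_c=0 v_peak=22 T=11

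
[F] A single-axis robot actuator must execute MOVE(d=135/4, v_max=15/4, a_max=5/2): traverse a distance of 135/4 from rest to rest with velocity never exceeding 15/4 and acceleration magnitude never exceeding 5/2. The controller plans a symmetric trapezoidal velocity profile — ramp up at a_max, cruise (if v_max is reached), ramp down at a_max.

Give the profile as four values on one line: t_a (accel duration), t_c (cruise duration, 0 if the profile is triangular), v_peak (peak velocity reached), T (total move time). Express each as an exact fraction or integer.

t_a=3/2 t_c=15/2 v_peak=15/4 T=21/2

vₘ²/aₘ = (15/4)²/(5/2) = 45/8
135/4 ≥ 45/8 → trapezoidal
t_a = (15/4)/(5/2) = 3/2; v_peak = 15/4
d_cruise = 135/4 − 45/8 = 225/8; t_c = (225/8)/(15/4) = 15/2
T = 2·3/2 + 15/2 = 21/2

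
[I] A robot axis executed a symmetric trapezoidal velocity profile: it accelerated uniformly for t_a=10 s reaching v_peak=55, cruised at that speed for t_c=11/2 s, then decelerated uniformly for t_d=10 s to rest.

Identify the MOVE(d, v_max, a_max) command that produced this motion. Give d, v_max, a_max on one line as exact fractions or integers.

d=1705/2 v_max=55 a_max=11/2

a_max = 55/10 = 11/2
d_a = ½·55·10 = 275; d_c = 55·11/2 = 605/2
d = 2·275 + 605/2 = 1705/2
t_c = 11/2 > 0 ⇒ limit active, v_max = 55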